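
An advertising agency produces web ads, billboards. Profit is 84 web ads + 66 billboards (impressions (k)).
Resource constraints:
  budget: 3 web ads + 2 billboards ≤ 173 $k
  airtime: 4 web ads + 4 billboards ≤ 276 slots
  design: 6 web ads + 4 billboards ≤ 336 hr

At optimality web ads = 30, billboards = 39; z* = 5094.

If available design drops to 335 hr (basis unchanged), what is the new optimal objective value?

Check each constraint at x*: budget 168/173 (slack 5); airtime 276/276 (tight); design 336/336 (tight).
Since budget is not tight, its dual is 0.
The binding rows give the dual system: 4·y_airtime + 6·y_design = 84 and 4·y_airtime + 4·y_design = 66.
→ y_airtime = 7.5 and y_design = 9.
Δz = y_design·Δb = 9 × (-1) = -9, so new z* = 5094 − 9 = 5085.

5085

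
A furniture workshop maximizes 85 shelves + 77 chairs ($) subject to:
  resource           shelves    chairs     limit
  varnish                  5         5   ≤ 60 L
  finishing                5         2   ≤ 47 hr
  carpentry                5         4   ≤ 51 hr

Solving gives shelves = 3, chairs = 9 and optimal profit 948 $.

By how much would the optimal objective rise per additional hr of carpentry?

8

Check each constraint at x*: varnish 60/60 (tight); finishing 33/47 (slack 14); carpentry 51/51 (tight).
By complementary slackness, y = 0 for the non-binding constraint.
From A_Bᵀ y = c: 5·y_varnish + 5·y_carpentry = 85; 5·y_varnish + 4·y_carpentry = 77.
→ y_varnish = 9 and y_carpentry = 8.
Shadow price of carpentry = 8.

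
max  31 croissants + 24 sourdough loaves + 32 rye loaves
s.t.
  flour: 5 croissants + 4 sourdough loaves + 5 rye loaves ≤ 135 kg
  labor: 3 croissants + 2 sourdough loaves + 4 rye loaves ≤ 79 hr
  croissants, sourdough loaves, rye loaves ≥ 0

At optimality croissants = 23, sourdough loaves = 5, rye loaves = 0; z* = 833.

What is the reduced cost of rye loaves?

Both flour and labor are binding at x*.
The binding rows give the dual system: 5·y_flour + 3·y_labor = 31 and 4·y_flour + 2·y_labor = 24.
This yields shadow prices y_flour = 5, y_labor = 2.
Reduced cost of rye loaves: c₃ − yᵀa₃ = 32 − (5·5 + 2·4) = 32 − 33 = -1.

-1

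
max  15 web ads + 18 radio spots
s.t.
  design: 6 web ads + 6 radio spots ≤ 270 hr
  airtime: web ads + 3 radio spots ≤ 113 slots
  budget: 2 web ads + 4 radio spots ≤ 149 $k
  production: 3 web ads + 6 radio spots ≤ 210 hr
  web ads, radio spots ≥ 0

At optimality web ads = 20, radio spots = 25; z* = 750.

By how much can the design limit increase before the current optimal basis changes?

150

Binding constraints: design, production. The basis is B = [[6,6],[3,6]] with det 18.
Per unit increase in design, x* moves by d = (0.3333, -0.1667).
The basis stays optimal until radio spots reaches 0; allowable increase = 150 hr.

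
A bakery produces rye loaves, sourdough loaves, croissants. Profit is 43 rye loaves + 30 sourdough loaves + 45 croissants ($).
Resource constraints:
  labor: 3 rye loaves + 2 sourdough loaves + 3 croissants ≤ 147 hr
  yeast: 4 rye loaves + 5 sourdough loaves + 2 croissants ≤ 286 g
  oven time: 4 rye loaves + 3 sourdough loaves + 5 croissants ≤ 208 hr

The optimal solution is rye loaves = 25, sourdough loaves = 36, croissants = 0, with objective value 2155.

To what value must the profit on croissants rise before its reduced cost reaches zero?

At the optimum: labor uses 147 of 147 (binding); yeast uses 280 of 286 (slack = 6); oven time uses 208 of 208 (binding).
By complementary slackness, y = 0 for the non-binding constraint.
From A_Bᵀ y = c: 3·y_labor + 4·y_oven time = 43; 2·y_labor + 3·y_oven time = 30.
This yields shadow prices y_labor = 9, y_oven time = 4.
croissants enters the basis when its profit ≥ yᵀa₃ = 9·3 + 4·5 = 47.

47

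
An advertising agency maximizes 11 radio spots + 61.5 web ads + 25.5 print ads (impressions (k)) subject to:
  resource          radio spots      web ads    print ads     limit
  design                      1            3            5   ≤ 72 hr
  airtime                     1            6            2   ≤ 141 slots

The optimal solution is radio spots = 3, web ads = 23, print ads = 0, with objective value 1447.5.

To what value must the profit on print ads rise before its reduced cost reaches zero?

At the optimum: design uses 72 of 72 (binding); airtime uses 141 of 141 (binding).
The binding rows give the dual system: 1·y_design + 1·y_airtime = 11 and 3·y_design + 6·y_airtime = 61.5.
Solving: y_design = 1.5, y_airtime = 9.5.
print ads enters the basis when its profit ≥ yᵀa₃ = 1.5·5 + 9.5·2 = 26.5.

26.5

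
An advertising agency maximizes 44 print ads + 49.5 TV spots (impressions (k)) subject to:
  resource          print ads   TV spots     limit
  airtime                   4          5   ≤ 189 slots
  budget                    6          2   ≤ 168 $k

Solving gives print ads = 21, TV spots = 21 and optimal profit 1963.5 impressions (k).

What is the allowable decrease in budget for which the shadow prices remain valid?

Binding constraints: airtime, budget. The basis is B = [[4,5],[6,2]] with det -22.
Per unit decrease in budget, x* moves by d = (-0.2273, 0.1818).
The basis stays optimal until print ads reaches 0; allowable decrease = 92.4 $k.

92.4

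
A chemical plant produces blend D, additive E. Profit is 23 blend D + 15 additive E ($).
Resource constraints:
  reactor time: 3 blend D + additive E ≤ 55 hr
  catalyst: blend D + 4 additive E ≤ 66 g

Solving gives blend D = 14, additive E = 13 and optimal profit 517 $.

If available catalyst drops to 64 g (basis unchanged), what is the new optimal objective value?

513

Check each constraint at x*: reactor time 55/55 (tight); catalyst 66/66 (tight).
From A_Bᵀ y = c: 3·y_reactor time + 1·y_catalyst = 23; 1·y_reactor time + 4·y_catalyst = 15.
Solving: y_reactor time = 7, y_catalyst = 2.
Δz = y_catalyst·Δb = 2 × (-2) = -4, so new z* = 517 − 4 = 513.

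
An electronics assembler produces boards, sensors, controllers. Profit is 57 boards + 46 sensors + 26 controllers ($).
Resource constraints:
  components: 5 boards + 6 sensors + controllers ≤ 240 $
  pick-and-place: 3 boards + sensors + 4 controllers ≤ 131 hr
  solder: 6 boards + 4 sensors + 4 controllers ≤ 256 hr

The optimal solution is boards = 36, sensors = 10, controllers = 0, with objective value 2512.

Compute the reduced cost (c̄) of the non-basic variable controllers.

Check each constraint at x*: components 240/240 (tight); pick-and-place 118/131 (slack 13); solder 256/256 (tight).
By complementary slackness, y = 0 for the non-binding constraint.
Dual feasibility on the basic columns requires 5·y_components + 6·y_solder = 57, 6·y_components + 4·y_solder = 46.
→ y_components = 3 and y_solder = 7.
Reduced cost of controllers: c₃ − yᵀa₃ = 26 − (3·1 + 7·4) = 26 − 31 = -5.

-5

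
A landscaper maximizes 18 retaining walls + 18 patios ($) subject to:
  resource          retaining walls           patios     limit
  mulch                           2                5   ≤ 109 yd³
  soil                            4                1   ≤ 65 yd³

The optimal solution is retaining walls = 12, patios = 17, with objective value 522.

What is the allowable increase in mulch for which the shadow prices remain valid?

Binding constraints: mulch, soil. The basis is B = [[2,5],[4,1]] with det -18.
Per unit increase in mulch, x* moves by d = (-0.0556, 0.2222).
The basis stays optimal until retaining walls reaches 0; allowable increase = 216 yd³.

216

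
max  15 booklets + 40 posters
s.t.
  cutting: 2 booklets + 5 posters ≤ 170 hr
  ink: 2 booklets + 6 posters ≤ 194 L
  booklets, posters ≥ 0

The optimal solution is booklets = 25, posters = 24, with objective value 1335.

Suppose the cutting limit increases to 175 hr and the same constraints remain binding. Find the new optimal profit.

Both cutting and ink are binding at x*.
Dual feasibility on the basic columns requires 2·y_cutting + 2·y_ink = 15, 5·y_cutting + 6·y_ink = 40.
→ y_cutting = 5 and y_ink = 2.5.
Δz = y_cutting·Δb = 5 × (5) = 25, so new z* = 1335 + 25 = 1360.

1360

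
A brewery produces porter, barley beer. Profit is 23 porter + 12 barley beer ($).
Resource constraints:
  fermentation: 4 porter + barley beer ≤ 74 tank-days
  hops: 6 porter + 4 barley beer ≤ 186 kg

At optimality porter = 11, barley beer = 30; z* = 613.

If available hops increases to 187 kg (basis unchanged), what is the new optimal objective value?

615.5

Both fermentation and hops are binding at x*.
The binding rows give the dual system: 4·y_fermentation + 6·y_hops = 23 and 1·y_fermentation + 4·y_hops = 12.
→ y_fermentation = 2 and y_hops = 2.5.
Δz = y_hops·Δb = 2.5 × (1) = 2.5, so new z* = 613 + 2.5 = 615.5.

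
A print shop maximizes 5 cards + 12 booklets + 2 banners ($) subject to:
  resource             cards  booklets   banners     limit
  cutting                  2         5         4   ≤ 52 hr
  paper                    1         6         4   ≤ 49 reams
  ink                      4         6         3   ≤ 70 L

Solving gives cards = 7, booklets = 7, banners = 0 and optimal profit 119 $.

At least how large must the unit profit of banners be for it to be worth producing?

7

Binding: paper and ink. Non-binding: cutting (3 unused).
By complementary slackness, y = 0 for the non-binding constraint.
The binding rows give the dual system: 1·y_paper + 4·y_ink = 5 and 6·y_paper + 6·y_ink = 12.
Solving: y_paper = 1, y_ink = 1.
banners enters the basis when its profit ≥ yᵀa₃ = 1·4 + 1·3 = 7.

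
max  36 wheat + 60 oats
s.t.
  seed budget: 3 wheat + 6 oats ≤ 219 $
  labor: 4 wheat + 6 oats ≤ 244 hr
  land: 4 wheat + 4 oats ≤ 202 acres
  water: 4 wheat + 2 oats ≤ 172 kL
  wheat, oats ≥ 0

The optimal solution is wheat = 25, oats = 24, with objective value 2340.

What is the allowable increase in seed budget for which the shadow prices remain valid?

25

Binding constraints: seed budget, labor. The basis is B = [[3,6],[4,6]] with det -6.
Per unit increase in seed budget, x* moves by d = (-1, 0.6667).
The basis stays optimal until wheat reaches 0; allowable increase = 25 $.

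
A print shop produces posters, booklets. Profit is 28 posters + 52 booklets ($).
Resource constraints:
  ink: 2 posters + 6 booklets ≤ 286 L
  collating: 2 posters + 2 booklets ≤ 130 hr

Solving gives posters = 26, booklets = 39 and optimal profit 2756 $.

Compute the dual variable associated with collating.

8

Check each constraint at x*: ink 286/286 (tight); collating 130/130 (tight).
Dual feasibility on the basic columns requires 2·y_ink + 2·y_collating = 28, 6·y_ink + 2·y_collating = 52.
This yields shadow prices y_ink = 6, y_collating = 8.
Shadow price of collating = 8.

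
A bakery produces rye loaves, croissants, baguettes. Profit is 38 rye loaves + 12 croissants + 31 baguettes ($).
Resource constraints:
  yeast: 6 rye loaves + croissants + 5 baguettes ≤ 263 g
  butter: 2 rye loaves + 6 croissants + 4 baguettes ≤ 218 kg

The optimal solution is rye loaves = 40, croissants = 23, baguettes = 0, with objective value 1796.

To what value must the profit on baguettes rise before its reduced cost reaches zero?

34

Both yeast and butter are binding at x*.
From A_Bᵀ y = c: 6·y_yeast + 2·y_butter = 38; 1·y_yeast + 6·y_butter = 12.
This yields shadow prices y_yeast = 6, y_butter = 1.
baguettes enters the basis when its profit ≥ yᵀa₃ = 6·5 + 1·4 = 34.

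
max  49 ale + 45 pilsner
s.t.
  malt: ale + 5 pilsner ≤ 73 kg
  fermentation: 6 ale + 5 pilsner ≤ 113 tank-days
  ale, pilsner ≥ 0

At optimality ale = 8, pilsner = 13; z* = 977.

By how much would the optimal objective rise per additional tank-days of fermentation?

8

At the optimum: malt uses 73 of 73 (binding); fermentation uses 113 of 113 (binding).
The binding rows give the dual system: 1·y_malt + 6·y_fermentation = 49 and 5·y_malt + 5·y_fermentation = 45.
Solving: y_malt = 1, y_fermentation = 8.
Shadow price of fermentation = 8.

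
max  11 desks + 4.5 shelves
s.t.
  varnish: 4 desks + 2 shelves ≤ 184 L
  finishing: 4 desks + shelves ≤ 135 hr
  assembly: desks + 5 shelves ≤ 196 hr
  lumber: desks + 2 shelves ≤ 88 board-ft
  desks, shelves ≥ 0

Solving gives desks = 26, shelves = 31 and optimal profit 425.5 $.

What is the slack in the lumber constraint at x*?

lumber used = 1·26 + 2·31 = 88; slack = 88 − 88 = 0.

0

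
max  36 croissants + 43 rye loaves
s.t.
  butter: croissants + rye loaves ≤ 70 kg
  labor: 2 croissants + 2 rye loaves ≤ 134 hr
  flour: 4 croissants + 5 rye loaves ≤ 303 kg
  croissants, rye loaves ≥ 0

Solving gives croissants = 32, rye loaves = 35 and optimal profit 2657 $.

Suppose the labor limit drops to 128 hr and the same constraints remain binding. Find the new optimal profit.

Binding: labor and flour. Non-binding: butter (3 unused).
Slack constraints have shadow price 0 (complementary slackness).
From A_Bᵀ y = c: 2·y_labor + 4·y_flour = 36; 2·y_labor + 5·y_flour = 43.
→ y_labor = 4 and y_flour = 7.
Δz = y_labor·Δb = 4 × (-6) = -24, so new z* = 2657 − 24 = 2633.

2633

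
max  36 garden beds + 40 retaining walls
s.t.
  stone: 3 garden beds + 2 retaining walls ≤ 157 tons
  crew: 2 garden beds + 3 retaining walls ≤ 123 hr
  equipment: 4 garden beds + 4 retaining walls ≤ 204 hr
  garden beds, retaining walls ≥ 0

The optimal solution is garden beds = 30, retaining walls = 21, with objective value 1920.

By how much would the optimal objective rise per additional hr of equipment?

7

Binding: crew and equipment. Non-binding: stone (25 unused).
Slack constraints have shadow price 0 (complementary slackness).
From A_Bᵀ y = c: 2·y_crew + 4·y_equipment = 36; 3·y_crew + 4·y_equipment = 40.
→ y_crew = 4 and y_equipment = 7.
Shadow price of equipment = 7.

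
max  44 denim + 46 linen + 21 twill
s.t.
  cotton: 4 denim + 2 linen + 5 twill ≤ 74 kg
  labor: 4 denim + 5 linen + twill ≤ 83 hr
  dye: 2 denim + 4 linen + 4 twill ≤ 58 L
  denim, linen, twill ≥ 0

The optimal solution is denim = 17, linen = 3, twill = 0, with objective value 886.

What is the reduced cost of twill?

-2

At the optimum: cotton uses 74 of 74 (binding); labor uses 83 of 83 (binding); dye uses 46 of 58 (slack = 12).
Slack constraints have shadow price 0 (complementary slackness).
From A_Bᵀ y = c: 4·y_cotton + 4·y_labor = 44; 2·y_cotton + 5·y_labor = 46.
→ y_cotton = 3 and y_labor = 8.
Reduced cost of twill: c₃ − yᵀa₃ = 21 − (3·5 + 8·1) = 21 − 23 = -2.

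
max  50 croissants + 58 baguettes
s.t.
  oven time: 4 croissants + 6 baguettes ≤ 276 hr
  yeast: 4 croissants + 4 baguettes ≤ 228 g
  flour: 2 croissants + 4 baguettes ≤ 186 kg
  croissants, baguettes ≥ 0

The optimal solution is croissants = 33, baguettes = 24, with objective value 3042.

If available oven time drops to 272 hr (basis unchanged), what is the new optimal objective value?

3026

At the optimum: oven time uses 276 of 276 (binding); yeast uses 228 of 228 (binding); flour uses 162 of 186 (slack = 24).
Slack constraints have shadow price 0 (complementary slackness).
Dual feasibility on the basic columns requires 4·y_oven time + 4·y_yeast = 50, 6·y_oven time + 4·y_yeast = 58.
→ y_oven time = 4 and y_yeast = 8.5.
Δz = y_oven time·Δb = 4 × (-4) = -16, so new z* = 3042 − 16 = 3026.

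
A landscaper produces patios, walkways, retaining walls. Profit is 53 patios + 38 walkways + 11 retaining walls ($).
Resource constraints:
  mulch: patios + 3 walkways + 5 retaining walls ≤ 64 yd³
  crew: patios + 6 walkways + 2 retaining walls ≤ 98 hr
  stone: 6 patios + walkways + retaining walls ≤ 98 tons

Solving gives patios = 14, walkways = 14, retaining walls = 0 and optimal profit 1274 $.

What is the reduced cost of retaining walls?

Binding: crew and stone. Non-binding: mulch (8 unused).
Since mulch is not tight, its dual is 0.
Dual feasibility on the basic columns requires 1·y_crew + 6·y_stone = 53, 6·y_crew + 1·y_stone = 38.
Solving: y_crew = 5, y_stone = 8.
Reduced cost of retaining walls: c₃ − yᵀa₃ = 11 − (5·2 + 8·1) = 11 − 18 = -7.

-7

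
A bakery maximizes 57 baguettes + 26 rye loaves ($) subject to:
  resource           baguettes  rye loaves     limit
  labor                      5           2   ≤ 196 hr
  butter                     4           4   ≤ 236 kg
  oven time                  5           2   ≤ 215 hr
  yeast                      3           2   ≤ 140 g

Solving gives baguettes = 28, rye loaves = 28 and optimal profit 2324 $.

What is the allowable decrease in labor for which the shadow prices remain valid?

12

Binding constraints: labor, yeast. The basis is B = [[5,2],[3,2]] with det 4.
Per unit decrease in labor, x* moves by d = (-0.5, 0.75).
The basis stays optimal until butter becomes binding; allowable decrease = 12 hr.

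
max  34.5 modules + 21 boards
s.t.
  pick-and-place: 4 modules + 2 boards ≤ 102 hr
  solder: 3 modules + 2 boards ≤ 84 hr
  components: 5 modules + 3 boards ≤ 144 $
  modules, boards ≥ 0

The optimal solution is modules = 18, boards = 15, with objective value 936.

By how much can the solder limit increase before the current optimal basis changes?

9

Binding constraints: pick-and-place, solder. The basis is B = [[4,2],[3,2]] with det 2.
Per unit increase in solder, x* moves by d = (-1, 2).
The basis stays optimal until components becomes binding; allowable increase = 9 hr.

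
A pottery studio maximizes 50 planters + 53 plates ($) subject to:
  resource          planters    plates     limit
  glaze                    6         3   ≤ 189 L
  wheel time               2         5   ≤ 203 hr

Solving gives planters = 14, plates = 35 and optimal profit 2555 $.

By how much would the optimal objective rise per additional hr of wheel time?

7

Both glaze and wheel time are binding at x*.
From A_Bᵀ y = c: 6·y_glaze + 2·y_wheel time = 50; 3·y_glaze + 5·y_wheel time = 53.
This yields shadow prices y_glaze = 6, y_wheel time = 7.
Shadow price of wheel time = 7.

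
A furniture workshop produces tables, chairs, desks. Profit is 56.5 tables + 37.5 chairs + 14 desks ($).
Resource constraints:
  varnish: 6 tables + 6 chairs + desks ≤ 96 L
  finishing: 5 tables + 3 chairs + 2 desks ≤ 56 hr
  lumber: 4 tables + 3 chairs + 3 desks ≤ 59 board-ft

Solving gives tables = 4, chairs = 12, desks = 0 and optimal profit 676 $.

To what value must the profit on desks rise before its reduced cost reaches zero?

Check each constraint at x*: varnish 96/96 (tight); finishing 56/56 (tight); lumber 52/59 (slack 7).
By complementary slackness, y = 0 for the non-binding constraint.
From A_Bᵀ y = c: 6·y_varnish + 5·y_finishing = 56.5; 6·y_varnish + 3·y_finishing = 37.5.
This yields shadow prices y_varnish = 1.5, y_finishing = 9.5.
desks enters the basis when its profit ≥ yᵀa₃ = 1.5·1 + 9.5·2 = 20.5.

20.5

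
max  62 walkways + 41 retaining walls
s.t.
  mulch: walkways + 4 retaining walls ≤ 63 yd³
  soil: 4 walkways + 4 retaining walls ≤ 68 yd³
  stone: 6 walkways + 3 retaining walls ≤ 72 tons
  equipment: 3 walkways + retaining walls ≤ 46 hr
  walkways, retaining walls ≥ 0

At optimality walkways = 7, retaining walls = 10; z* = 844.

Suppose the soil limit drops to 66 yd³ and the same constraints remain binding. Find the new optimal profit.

At the optimum: mulch uses 47 of 63 (slack = 16); soil uses 68 of 68 (binding); stone uses 72 of 72 (binding); equipment uses 31 of 46 (slack = 15).
Slack constraints have shadow price 0 (complementary slackness).
From A_Bᵀ y = c: 4·y_soil + 6·y_stone = 62; 4·y_soil + 3·y_stone = 41.
This yields shadow prices y_soil = 5, y_stone = 7.
Δz = y_soil·Δb = 5 × (-2) = -10, so new z* = 844 − 10 = 834.

834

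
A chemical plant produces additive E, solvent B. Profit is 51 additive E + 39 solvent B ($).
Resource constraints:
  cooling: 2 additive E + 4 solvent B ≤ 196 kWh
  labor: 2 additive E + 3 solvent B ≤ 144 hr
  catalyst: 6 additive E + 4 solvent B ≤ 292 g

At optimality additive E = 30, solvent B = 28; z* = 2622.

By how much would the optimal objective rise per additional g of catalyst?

Check each constraint at x*: cooling 172/196 (slack 24); labor 144/144 (tight); catalyst 292/292 (tight).
Since cooling is not tight, its dual is 0.
Dual feasibility on the basic columns requires 2·y_labor + 6·y_catalyst = 51, 3·y_labor + 4·y_catalyst = 39.
→ y_labor = 3 and y_catalyst = 7.5.
Shadow price of catalyst = 7.5.

7.5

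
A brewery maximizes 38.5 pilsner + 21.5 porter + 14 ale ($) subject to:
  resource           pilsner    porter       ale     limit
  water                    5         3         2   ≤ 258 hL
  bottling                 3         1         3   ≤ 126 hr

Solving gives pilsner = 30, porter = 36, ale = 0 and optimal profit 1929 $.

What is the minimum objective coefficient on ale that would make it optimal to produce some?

Check each constraint at x*: water 258/258 (tight); bottling 126/126 (tight).
From A_Bᵀ y = c: 5·y_water + 3·y_bottling = 38.5; 3·y_water + 1·y_bottling = 21.5.
→ y_water = 6.5 and y_bottling = 2.
ale enters the basis when its profit ≥ yᵀa₃ = 6.5·2 + 2·3 = 19.

19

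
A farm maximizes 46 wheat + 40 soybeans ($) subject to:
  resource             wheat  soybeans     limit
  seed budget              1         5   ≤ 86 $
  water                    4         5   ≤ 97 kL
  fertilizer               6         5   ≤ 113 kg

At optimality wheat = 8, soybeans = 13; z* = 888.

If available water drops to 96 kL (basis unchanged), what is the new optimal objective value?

887

At the optimum: seed budget uses 73 of 86 (slack = 13); water uses 97 of 97 (binding); fertilizer uses 113 of 113 (binding).
Since seed budget is not tight, its dual is 0.
From A_Bᵀ y = c: 4·y_water + 6·y_fertilizer = 46; 5·y_water + 5·y_fertilizer = 40.
Solving: y_water = 1, y_fertilizer = 7.
Δz = y_water·Δb = 1 × (-1) = -1, so new z* = 888 − 1 = 887.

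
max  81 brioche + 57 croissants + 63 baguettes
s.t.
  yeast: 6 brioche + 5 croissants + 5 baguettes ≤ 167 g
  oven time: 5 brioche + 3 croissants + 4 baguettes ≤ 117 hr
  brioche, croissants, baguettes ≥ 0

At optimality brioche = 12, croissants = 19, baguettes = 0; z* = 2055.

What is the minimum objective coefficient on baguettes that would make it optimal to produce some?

At the optimum: yeast uses 167 of 167 (binding); oven time uses 117 of 117 (binding).
The binding rows give the dual system: 6·y_yeast + 5·y_oven time = 81 and 5·y_yeast + 3·y_oven time = 57.
This yields shadow prices y_yeast = 6, y_oven time = 9.
baguettes enters the basis when its profit ≥ yᵀa₃ = 6·5 + 9·4 = 66.

66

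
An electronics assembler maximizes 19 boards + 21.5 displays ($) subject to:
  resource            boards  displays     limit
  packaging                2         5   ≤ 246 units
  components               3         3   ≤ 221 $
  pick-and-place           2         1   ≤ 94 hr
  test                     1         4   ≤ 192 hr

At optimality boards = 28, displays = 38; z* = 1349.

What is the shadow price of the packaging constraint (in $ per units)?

3

Check each constraint at x*: packaging 246/246 (tight); components 198/221 (slack 23); pick-and-place 94/94 (tight); test 180/192 (slack 12).
By complementary slackness, y = 0 for the non-binding constraints.
Dual feasibility on the basic columns requires 2·y_packaging + 2·y_pick-and-place = 19, 5·y_packaging + 1·y_pick-and-place = 21.5.
This yields shadow prices y_packaging = 3, y_pick-and-place = 6.5.
Shadow price of packaging = 3.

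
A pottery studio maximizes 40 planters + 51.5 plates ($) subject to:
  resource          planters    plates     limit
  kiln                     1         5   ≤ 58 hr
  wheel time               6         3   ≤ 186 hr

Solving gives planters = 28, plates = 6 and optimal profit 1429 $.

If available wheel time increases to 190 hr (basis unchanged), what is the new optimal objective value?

1451

Check each constraint at x*: kiln 58/58 (tight); wheel time 186/186 (tight).
The binding rows give the dual system: 1·y_kiln + 6·y_wheel time = 40 and 5·y_kiln + 3·y_wheel time = 51.5.
→ y_kiln = 7 and y_wheel time = 5.5.
Δz = y_wheel time·Δb = 5.5 × (4) = 22, so new z* = 1429 + 22 = 1451.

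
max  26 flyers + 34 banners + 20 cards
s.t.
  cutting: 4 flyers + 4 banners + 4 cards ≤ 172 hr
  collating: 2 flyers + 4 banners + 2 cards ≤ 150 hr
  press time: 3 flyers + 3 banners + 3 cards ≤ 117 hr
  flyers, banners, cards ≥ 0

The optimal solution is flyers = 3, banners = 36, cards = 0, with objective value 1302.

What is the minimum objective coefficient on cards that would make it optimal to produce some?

Check each constraint at x*: cutting 156/172 (slack 16); collating 150/150 (tight); press time 117/117 (tight).
Since cutting is not tight, its dual is 0.
From A_Bᵀ y = c: 2·y_collating + 3·y_press time = 26; 4·y_collating + 3·y_press time = 34.
Solving: y_collating = 4, y_press time = 6.
cards enters the basis when its profit ≥ yᵀa₃ = 4·2 + 6·3 = 26.

26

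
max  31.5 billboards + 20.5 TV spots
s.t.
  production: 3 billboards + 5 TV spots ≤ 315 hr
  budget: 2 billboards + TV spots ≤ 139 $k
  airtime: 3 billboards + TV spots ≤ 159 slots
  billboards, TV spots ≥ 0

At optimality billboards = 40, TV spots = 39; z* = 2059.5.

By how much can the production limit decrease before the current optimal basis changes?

156

Binding constraints: production, airtime. The basis is B = [[3,5],[3,1]] with det -12.
Per unit decrease in production, x* moves by d = (0.0833, -0.25).
The basis stays optimal until TV spots reaches 0; allowable decrease = 156 hr.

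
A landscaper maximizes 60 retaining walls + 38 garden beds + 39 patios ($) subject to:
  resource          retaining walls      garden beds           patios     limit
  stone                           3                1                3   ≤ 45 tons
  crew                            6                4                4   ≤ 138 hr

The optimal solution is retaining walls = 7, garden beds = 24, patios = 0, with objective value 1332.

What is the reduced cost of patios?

At the optimum: stone uses 45 of 45 (binding); crew uses 138 of 138 (binding).
Dual feasibility on the basic columns requires 3·y_stone + 6·y_crew = 60, 1·y_stone + 4·y_crew = 38.
This yields shadow prices y_stone = 2, y_crew = 9.
Reduced cost of patios: c₃ − yᵀa₃ = 39 − (2·3 + 9·4) = 39 − 42 = -3.

-3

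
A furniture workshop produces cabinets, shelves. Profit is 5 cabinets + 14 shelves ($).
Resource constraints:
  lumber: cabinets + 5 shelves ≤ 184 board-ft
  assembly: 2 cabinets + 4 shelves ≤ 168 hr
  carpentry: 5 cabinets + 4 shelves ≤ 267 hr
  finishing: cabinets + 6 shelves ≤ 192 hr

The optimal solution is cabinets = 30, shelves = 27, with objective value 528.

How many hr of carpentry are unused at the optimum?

carpentry used = 5·30 + 4·27 = 258; slack = 267 − 258 = 9.

9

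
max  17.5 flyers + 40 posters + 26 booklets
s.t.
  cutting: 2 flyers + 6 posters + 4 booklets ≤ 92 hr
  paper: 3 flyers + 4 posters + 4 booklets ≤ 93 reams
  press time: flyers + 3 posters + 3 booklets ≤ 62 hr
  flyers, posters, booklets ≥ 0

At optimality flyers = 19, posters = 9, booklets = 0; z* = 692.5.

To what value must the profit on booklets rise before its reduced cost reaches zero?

Binding: cutting and paper. Non-binding: press time (16 unused).
Slack constraints have shadow price 0 (complementary slackness).
The binding rows give the dual system: 2·y_cutting + 3·y_paper = 17.5 and 6·y_cutting + 4·y_paper = 40.
This yields shadow prices y_cutting = 5, y_paper = 2.5.
booklets enters the basis when its profit ≥ yᵀa₃ = 5·4 + 2.5·4 = 30.

30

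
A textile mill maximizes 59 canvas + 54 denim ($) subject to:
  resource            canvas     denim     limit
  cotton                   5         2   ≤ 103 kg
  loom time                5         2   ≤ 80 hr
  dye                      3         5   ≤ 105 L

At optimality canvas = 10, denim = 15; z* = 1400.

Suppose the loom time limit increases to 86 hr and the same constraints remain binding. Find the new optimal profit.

1442

At the optimum: cotton uses 80 of 103 (slack = 23); loom time uses 80 of 80 (binding); dye uses 105 of 105 (binding).
Since cotton is not tight, its dual is 0.
The binding rows give the dual system: 5·y_loom time + 3·y_dye = 59 and 2·y_loom time + 5·y_dye = 54.
Solving: y_loom time = 7, y_dye = 8.
Δz = y_loom time·Δb = 7 × (6) = 42, so new z* = 1400 + 42 = 1442.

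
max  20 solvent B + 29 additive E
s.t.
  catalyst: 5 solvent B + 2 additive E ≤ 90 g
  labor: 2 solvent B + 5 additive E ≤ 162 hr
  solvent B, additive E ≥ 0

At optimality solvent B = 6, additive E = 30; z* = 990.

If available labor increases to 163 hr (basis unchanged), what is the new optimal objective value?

995

Both catalyst and labor are binding at x*.
Dual feasibility on the basic columns requires 5·y_catalyst + 2·y_labor = 20, 2·y_catalyst + 5·y_labor = 29.
→ y_catalyst = 2 and y_labor = 5.
Δz = y_labor·Δb = 5 × (1) = 5, so new z* = 990 + 5 = 995.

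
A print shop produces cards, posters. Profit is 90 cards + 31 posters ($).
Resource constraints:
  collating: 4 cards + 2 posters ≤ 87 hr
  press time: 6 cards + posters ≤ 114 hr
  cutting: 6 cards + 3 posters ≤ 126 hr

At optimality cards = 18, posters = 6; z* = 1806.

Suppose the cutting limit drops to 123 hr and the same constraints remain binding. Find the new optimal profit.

At the optimum: collating uses 84 of 87 (slack = 3); press time uses 114 of 114 (binding); cutting uses 126 of 126 (binding).
Since collating is not tight, its dual is 0.
Dual feasibility on the basic columns requires 6·y_press time + 6·y_cutting = 90, 1·y_press time + 3·y_cutting = 31.
Solving: y_press time = 7, y_cutting = 8.
Δz = y_cutting·Δb = 8 × (-3) = -24, so new z* = 1806 − 24 = 1782.

1782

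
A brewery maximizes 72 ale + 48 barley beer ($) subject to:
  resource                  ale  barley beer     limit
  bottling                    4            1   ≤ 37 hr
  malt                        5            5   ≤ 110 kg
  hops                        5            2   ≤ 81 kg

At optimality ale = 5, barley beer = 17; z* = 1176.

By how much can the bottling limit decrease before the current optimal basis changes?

Binding constraints: bottling, malt. The basis is B = [[4,1],[5,5]] with det 15.
Per unit decrease in bottling, x* moves by d = (-0.3333, 0.3333).
The basis stays optimal until ale reaches 0; allowable decrease = 15 hr.

15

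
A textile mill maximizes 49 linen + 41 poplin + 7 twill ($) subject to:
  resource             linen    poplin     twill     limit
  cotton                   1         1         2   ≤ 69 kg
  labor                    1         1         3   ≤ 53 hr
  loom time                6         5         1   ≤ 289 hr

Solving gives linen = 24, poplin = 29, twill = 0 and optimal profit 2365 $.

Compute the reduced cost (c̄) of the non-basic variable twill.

Check each constraint at x*: cotton 53/69 (slack 16); labor 53/53 (tight); loom time 289/289 (tight).
By complementary slackness, y = 0 for the non-binding constraint.
From A_Bᵀ y = c: 1·y_labor + 6·y_loom time = 49; 1·y_labor + 5·y_loom time = 41.
→ y_labor = 1 and y_loom time = 8.
Reduced cost of twill: c₃ − yᵀa₃ = 7 − (1·3 + 8·1) = 7 − 11 = -4.

-4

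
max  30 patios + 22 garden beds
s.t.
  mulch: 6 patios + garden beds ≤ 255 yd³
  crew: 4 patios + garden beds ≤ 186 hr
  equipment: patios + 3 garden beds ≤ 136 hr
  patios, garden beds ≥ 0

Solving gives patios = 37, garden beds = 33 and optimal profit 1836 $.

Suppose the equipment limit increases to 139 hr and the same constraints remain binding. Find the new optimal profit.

1854

Check each constraint at x*: mulch 255/255 (tight); crew 181/186 (slack 5); equipment 136/136 (tight).
By complementary slackness, y = 0 for the non-binding constraint.
Dual feasibility on the basic columns requires 6·y_mulch + 1·y_equipment = 30, 1·y_mulch + 3·y_equipment = 22.
→ y_mulch = 4 and y_equipment = 6.
Δz = y_equipment·Δb = 6 × (3) = 18, so new z* = 1836 + 18 = 1854.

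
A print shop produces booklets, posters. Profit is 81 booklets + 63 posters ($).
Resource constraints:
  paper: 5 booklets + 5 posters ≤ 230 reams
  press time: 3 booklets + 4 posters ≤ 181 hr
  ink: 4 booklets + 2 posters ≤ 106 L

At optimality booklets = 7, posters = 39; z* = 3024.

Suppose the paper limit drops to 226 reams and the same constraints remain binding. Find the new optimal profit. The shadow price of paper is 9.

Δb = -4, so new z* = 3024 + (9)·(-4) = 3024 − 36 = 2988.

2988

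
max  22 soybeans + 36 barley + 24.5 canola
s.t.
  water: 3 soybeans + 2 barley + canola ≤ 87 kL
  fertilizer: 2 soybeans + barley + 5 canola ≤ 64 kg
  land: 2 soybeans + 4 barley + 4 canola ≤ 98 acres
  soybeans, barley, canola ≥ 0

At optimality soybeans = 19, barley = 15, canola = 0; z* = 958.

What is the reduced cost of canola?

Binding: water and land. Non-binding: fertilizer (11 unused).
By complementary slackness, y = 0 for the non-binding constraint.
From A_Bᵀ y = c: 3·y_water + 2·y_land = 22; 2·y_water + 4·y_land = 36.
→ y_water = 2 and y_land = 8.
Reduced cost of canola: c₃ − yᵀa₃ = 24.5 − (2·1 + 8·4) = 24.5 − 34 = -9.5.

-9.5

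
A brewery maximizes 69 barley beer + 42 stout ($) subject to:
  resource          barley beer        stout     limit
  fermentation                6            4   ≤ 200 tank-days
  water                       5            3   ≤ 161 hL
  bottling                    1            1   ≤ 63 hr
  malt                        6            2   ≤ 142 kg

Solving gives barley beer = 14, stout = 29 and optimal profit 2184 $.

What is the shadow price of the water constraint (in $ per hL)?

0

At the optimum: fermentation uses 200 of 200 (binding); water uses 157 of 161 (slack = 4); bottling uses 43 of 63 (slack = 20); malt uses 142 of 142 (binding).
Since water, bottling are not tight, their duals are 0.
The binding rows give the dual system: 6·y_fermentation + 6·y_malt = 69 and 4·y_fermentation + 2·y_malt = 42.
This yields shadow prices y_fermentation = 9.5, y_malt = 2.
Shadow price of water = 0.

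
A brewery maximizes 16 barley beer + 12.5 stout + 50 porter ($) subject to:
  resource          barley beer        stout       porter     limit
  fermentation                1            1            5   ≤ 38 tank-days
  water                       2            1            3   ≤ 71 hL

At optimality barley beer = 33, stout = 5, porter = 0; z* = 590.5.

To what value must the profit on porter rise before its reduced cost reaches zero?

55.5

Both fermentation and water are binding at x*.
From A_Bᵀ y = c: 1·y_fermentation + 2·y_water = 16; 1·y_fermentation + 1·y_water = 12.5.
Solving: y_fermentation = 9, y_water = 3.5.
porter enters the basis when its profit ≥ yᵀa₃ = 9·5 + 3.5·3 = 55.5.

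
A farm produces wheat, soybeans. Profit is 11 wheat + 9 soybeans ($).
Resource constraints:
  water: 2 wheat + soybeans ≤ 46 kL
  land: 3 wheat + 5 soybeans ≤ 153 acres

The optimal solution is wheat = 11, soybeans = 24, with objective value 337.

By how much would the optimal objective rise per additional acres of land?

1

At the optimum: water uses 46 of 46 (binding); land uses 153 of 153 (binding).
The binding rows give the dual system: 2·y_water + 3·y_land = 11 and 1·y_water + 5·y_land = 9.
This yields shadow prices y_water = 4, y_land = 1.
Shadow price of land = 1.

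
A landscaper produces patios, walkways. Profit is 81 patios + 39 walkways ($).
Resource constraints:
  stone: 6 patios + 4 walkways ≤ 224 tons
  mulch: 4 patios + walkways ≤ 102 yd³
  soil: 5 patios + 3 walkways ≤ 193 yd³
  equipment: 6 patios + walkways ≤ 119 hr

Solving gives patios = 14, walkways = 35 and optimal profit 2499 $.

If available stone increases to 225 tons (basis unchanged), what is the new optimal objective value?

2507.5

Binding: stone and equipment. Non-binding: mulch (11 unused), soil (18 unused).
By complementary slackness, y = 0 for the non-binding constraints.
From A_Bᵀ y = c: 6·y_stone + 6·y_equipment = 81; 4·y_stone + 1·y_equipment = 39.
→ y_stone = 8.5 and y_equipment = 5.
Δz = y_stone·Δb = 8.5 × (1) = 8.5, so new z* = 2499 + 8.5 = 2507.5.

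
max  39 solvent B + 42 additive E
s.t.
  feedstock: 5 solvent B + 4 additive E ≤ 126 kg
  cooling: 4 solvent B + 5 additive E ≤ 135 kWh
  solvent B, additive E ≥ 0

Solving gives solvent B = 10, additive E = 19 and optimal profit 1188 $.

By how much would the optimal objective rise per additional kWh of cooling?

6

Both feedstock and cooling are binding at x*.
Dual feasibility on the basic columns requires 5·y_feedstock + 4·y_cooling = 39, 4·y_feedstock + 5·y_cooling = 42.
→ y_feedstock = 3 and y_cooling = 6.
Shadow price of cooling = 6.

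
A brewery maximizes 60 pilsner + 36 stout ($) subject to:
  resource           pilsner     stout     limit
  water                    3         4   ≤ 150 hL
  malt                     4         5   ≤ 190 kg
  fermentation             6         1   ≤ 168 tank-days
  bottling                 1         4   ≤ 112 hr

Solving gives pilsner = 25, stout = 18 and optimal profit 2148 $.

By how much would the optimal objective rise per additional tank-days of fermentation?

Check each constraint at x*: water 147/150 (slack 3); malt 190/190 (tight); fermentation 168/168 (tight); bottling 97/112 (slack 15).
Slack constraints have shadow price 0 (complementary slackness).
Dual feasibility on the basic columns requires 4·y_malt + 6·y_fermentation = 60, 5·y_malt + 1·y_fermentation = 36.
→ y_malt = 6 and y_fermentation = 6.
Shadow price of fermentation = 6.

6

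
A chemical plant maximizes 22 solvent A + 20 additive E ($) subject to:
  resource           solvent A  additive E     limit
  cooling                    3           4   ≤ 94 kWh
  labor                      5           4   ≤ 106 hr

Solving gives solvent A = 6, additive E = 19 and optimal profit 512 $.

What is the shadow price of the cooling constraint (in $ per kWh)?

1.5

Check each constraint at x*: cooling 94/94 (tight); labor 106/106 (tight).
The binding rows give the dual system: 3·y_cooling + 5·y_labor = 22 and 4·y_cooling + 4·y_labor = 20.
→ y_cooling = 1.5 and y_labor = 3.5.
Shadow price of cooling = 1.5.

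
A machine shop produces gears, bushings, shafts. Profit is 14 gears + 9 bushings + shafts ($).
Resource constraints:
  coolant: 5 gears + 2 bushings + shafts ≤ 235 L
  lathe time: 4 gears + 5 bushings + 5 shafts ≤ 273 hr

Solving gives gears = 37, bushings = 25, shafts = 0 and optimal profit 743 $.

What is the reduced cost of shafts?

At the optimum: coolant uses 235 of 235 (binding); lathe time uses 273 of 273 (binding).
Dual feasibility on the basic columns requires 5·y_coolant + 4·y_lathe time = 14, 2·y_coolant + 5·y_lathe time = 9.
Solving: y_coolant = 2, y_lathe time = 1.
Reduced cost of shafts: c₃ − yᵀa₃ = 1 − (2·1 + 1·5) = 1 − 7 = -6.

-6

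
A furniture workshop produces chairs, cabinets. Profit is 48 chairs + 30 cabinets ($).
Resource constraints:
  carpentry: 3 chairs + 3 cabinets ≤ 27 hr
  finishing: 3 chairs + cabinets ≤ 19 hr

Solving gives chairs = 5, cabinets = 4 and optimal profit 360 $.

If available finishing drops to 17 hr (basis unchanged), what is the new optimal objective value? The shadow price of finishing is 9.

Δb = -2, so new z* = 360 + (9)·(-2) = 360 − 18 = 342.

342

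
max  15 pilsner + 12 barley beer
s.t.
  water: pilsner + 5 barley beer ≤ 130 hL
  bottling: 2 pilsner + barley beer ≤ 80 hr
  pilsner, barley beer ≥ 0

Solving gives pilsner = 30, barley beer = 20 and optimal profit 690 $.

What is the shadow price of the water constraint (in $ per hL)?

At the optimum: water uses 130 of 130 (binding); bottling uses 80 of 80 (binding).
The binding rows give the dual system: 1·y_water + 2·y_bottling = 15 and 5·y_water + 1·y_bottling = 12.
Solving: y_water = 1, y_bottling = 7.
Shadow price of water = 1.

1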